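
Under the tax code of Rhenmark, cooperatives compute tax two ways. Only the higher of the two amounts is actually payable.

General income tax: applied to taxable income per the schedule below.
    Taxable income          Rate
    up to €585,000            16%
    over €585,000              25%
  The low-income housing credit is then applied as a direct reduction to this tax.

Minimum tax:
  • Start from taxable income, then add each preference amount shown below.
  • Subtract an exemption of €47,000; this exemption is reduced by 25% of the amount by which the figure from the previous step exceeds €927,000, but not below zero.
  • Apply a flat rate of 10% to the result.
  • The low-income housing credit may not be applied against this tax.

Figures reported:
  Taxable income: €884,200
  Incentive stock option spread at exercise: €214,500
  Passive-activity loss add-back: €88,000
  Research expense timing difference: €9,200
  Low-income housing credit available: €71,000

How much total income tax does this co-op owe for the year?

€119,590

General income tax:
  €585,000 × 16% = €93,600
  €299,200 × 25% = €74,800
  → €168,400
  Less low-income housing credit €71,000 → €97,400

Minimum tax:
  Adjusted income: €884,200 + €214,500 + €88,000 + €9,200 = €1,195,900
  Exemption: 25% × (€1,195,900 − €927,000) = €67,225 ≥ €47,000, so the exemption is fully phased out
  Base: €1,195,900 − €0 = €1,195,900
  €1,195,900 × 10% = €119,590

€119,590 > €97,400, so the minimum tax is the binding amount.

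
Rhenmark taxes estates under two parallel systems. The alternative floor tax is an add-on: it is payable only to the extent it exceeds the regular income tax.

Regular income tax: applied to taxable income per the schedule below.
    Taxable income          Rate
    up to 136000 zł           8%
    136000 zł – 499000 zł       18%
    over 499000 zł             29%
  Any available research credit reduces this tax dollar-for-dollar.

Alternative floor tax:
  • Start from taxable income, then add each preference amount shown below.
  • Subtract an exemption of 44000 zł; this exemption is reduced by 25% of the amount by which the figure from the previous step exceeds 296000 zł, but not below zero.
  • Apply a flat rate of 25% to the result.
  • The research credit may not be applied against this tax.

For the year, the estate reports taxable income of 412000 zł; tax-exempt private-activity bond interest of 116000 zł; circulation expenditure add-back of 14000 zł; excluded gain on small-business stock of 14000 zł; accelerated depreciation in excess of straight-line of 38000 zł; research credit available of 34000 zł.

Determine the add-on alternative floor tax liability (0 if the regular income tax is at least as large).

121940 zł

Alternative floor tax:
  Adjusted income: 412000 zł + 116000 zł + 14000 zł + 14000 zł + 38000 zł = 594000 zł
  Exemption: 25% × (594000 zł − 296000 zł) = 74500 zł ≥ 44000 zł, so the exemption is fully phased out
  Base: 594000 zł − 0 zł = 594000 zł
  594000 zł × 25% = 148500 zł

Regular income tax:
  136000 zł × 8% = 10880 zł
  276000 zł × 18% = 49680 zł
  → 60560 zł
  Less research credit 34000 zł → 26560 zł

Excess of alternative floor tax over regular income tax: 148500 zł − 26560 zł = 121940 zł.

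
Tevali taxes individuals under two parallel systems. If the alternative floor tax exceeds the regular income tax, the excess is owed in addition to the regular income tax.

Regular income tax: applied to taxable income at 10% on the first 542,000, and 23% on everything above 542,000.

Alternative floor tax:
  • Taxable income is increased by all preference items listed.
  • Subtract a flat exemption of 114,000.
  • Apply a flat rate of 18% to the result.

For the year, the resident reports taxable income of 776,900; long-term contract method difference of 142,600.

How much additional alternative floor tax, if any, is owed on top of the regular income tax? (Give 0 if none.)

Regular income tax:
  542,000 × 10% = 54,200
  234,900 × 23% = 54,027
  → 108,227

Alternative floor tax:
  Adjusted income: 776,900 + 142,600 = 919,500
  Less exemption 114,000 → base 805,500
  805,500 × 18% = 144,990

Excess of alternative floor tax over regular income tax: 144,990 − 108,227 = 36,763.

36,763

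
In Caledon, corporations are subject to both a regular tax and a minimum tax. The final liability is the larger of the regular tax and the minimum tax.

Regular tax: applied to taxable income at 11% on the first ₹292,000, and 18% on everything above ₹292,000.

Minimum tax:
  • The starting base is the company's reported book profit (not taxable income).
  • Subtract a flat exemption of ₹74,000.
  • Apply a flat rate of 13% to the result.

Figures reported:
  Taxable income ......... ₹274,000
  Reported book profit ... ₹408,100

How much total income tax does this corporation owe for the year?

₹43,433

Minimum tax:
  Base (reported book profit): ₹408,100
  Less exemption ₹74,000 → base ₹334,100
  ₹334,100 × 13% = ₹43,433

Regular tax:
  ₹274,000 × 11% = ₹30,140

₹43,433 > ₹30,140, so the minimum tax is the binding amount.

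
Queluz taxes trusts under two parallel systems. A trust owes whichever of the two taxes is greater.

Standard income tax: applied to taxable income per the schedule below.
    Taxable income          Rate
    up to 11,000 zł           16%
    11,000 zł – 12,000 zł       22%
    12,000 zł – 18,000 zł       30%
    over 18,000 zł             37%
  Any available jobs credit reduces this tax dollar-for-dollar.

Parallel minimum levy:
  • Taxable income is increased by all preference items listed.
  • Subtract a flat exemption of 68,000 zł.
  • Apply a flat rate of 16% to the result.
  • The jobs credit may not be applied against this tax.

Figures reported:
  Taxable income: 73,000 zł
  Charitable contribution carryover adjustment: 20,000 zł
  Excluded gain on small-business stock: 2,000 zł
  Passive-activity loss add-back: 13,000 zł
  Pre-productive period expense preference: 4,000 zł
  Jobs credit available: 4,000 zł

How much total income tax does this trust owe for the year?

20,130 zł

Standard income tax:
  11,000 zł × 16% = 1,760 zł
  1,000 zł × 22% = 220 zł
  6,000 zł × 30% = 1,800 zł
  55,000 zł × 37% = 20,350 zł
  → 24,130 zł
  Less jobs credit 4,000 zł → 20,130 zł

Parallel minimum levy:
  Adjusted income: 73,000 zł + 20,000 zł + 2,000 zł + 13,000 zł + 4,000 zł = 112,000 zł
  Less exemption 68,000 zł → base 44,000 zł
  44,000 zł × 16% = 7,040 zł

20,130 zł > 7,040 zł, so the standard income tax governs.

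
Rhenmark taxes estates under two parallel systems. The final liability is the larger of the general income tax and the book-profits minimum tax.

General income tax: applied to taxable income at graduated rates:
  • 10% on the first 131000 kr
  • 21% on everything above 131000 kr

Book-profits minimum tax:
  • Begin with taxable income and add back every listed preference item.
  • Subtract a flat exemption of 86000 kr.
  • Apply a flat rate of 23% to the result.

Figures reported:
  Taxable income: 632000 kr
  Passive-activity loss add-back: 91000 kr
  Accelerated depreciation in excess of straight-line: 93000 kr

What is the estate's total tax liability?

167900 kr

General income tax:
  131000 kr × 10% = 13100 kr
  501000 kr × 21% = 105210 kr
  → 118310 kr

Book-profits minimum tax:
  Adjusted income: 632000 kr + 91000 kr + 93000 kr = 816000 kr
  Less exemption 86000 kr → base 730000 kr
  730000 kr × 23% = 167900 kr

167900 kr > 118310 kr, so the book-profits minimum tax is the binding amount.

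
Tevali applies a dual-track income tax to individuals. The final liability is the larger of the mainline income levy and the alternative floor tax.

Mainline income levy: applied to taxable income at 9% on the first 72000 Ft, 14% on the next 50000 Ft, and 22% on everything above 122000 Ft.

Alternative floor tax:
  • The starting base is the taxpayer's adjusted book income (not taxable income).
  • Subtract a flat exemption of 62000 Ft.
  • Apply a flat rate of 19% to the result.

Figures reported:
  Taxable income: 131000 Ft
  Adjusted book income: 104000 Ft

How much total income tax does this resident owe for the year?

Alternative floor tax:
  Base (adjusted book income): 104000 Ft
  Less exemption 62000 Ft → base 42000 Ft
  42000 Ft × 19% = 7980 Ft

Mainline income levy:
  72000 Ft × 9% = 6480 Ft
  50000 Ft × 14% = 7000 Ft
  9000 Ft × 22% = 1980 Ft
  → 15460 Ft

15460 Ft > 7980 Ft, so the mainline income levy governs.

15460 Ft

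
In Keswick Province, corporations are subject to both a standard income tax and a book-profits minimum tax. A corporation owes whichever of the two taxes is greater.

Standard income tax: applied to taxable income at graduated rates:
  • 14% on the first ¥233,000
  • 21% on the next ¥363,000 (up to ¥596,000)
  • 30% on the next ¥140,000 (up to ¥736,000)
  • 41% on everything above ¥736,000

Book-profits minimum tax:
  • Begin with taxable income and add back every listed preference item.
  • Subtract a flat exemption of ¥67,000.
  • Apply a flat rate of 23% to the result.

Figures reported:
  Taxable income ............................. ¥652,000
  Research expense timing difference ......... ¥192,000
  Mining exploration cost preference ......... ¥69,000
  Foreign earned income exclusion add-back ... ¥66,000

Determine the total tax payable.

¥209,760

Book-profits minimum tax:
  Adjusted income: ¥652,000 + ¥192,000 + ¥69,000 + ¥66,000 = ¥979,000
  Less exemption ¥67,000 → base ¥912,000
  ¥912,000 × 23% = ¥209,760

Standard income tax:
  ¥233,000 × 14% = ¥32,620
  ¥363,000 × 21% = ¥76,230
  ¥56,000 × 30% = ¥16,800
  → ¥125,650

¥209,760 > ¥125,650, so the book-profits minimum tax is the binding amount.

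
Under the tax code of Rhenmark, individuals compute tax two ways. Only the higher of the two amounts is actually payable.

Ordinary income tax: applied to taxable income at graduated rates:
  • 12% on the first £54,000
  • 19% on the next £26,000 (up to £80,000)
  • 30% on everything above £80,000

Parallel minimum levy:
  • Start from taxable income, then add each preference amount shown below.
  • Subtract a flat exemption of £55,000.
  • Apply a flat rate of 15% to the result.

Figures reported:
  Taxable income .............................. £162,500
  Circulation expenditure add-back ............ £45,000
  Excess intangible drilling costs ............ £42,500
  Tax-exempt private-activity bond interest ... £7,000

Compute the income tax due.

£36,170

Ordinary income tax:
  £54,000 × 12% = £6,480
  £26,000 × 19% = £4,940
  £82,500 × 30% = £24,750
  → £36,170

Parallel minimum levy:
  Adjusted income: £162,500 + £45,000 + £42,500 + £7,000 = £257,000
  Less exemption £55,000 → base £202,000
  £202,000 × 15% = £30,300

£36,170 > £30,300, so the ordinary income tax governs.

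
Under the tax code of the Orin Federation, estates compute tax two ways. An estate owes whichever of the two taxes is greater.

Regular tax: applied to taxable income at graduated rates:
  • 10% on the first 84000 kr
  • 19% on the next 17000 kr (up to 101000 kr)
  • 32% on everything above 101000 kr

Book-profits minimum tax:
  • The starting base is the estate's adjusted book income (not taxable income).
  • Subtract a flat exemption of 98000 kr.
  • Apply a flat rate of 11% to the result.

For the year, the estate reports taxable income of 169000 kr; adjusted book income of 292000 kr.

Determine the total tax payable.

Regular tax:
  84000 kr × 10% = 8400 kr
  17000 kr × 19% = 3230 kr
  68000 kr × 32% = 21760 kr
  → 33390 kr

Book-profits minimum tax:
  Base (adjusted book income): 292000 kr
  Less exemption 98000 kr → base 194000 kr
  194000 kr × 11% = 21340 kr

33390 kr > 21340 kr, so the regular tax governs.

33390 kr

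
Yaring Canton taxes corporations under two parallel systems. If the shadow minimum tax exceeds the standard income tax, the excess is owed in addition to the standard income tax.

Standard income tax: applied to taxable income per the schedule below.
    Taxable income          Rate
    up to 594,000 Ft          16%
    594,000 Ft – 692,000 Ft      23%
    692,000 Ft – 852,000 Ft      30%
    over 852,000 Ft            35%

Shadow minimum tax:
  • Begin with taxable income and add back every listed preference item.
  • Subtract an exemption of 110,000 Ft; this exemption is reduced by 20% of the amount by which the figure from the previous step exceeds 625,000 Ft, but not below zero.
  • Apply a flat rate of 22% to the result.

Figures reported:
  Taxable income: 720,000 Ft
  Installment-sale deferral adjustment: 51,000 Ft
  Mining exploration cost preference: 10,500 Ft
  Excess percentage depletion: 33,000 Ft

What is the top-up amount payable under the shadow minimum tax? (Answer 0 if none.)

37,348 Ft

Standard income tax:
  594,000 Ft × 16% = 95,040 Ft
  98,000 Ft × 23% = 22,540 Ft
  28,000 Ft × 30% = 8,400 Ft
  → 125,980 Ft

Shadow minimum tax:
  Adjusted income: 720,000 Ft + 51,000 Ft + 10,500 Ft + 33,000 Ft = 814,500 Ft
  Exemption: 110,000 Ft − 20% × (814,500 Ft − 625,000 Ft) = 110,000 Ft − 37,900 Ft = 72,100 Ft
  Base: 814,500 Ft − 72,100 Ft = 742,400 Ft
  742,400 Ft × 22% = 163,328 Ft

Excess of shadow minimum tax over standard income tax: 163,328 Ft − 125,980 Ft = 37,348 Ft.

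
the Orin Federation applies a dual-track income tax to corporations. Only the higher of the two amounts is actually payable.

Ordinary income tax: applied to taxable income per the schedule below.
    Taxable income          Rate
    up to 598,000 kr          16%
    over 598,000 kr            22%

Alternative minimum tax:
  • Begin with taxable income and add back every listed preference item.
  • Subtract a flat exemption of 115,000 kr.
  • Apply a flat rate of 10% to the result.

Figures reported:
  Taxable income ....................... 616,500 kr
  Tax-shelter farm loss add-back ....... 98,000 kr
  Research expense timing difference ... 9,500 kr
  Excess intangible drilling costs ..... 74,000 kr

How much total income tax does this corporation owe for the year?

Alternative minimum tax:
  Adjusted income: 616,500 kr + 98,000 kr + 9,500 kr + 74,000 kr = 798,000 kr
  Less exemption 115,000 kr → base 683,000 kr
  683,000 kr × 10% = 68,300 kr

Ordinary income tax:
  598,000 kr × 16% = 95,680 kr
  18,500 kr × 22% = 4,070 kr
  → 99,750 kr

99,750 kr > 68,300 kr, so the ordinary income tax governs.

99,750 kr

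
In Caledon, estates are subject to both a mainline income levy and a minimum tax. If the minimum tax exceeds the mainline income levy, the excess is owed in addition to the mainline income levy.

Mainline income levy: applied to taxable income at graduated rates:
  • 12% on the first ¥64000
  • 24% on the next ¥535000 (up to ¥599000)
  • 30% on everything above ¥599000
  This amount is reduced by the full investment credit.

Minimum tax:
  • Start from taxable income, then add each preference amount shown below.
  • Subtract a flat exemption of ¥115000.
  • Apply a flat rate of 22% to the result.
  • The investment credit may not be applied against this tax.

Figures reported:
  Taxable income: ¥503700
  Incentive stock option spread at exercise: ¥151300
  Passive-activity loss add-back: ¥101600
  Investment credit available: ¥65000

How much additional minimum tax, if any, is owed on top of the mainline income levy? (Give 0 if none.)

Mainline income levy:
  ¥64000 × 12% = ¥7680
  ¥439700 × 24% = ¥105528
  → ¥113208
  Less investment credit ¥65000 → ¥48208

Minimum tax:
  Adjusted income: ¥503700 + ¥151300 + ¥101600 = ¥756600
  Less exemption ¥115000 → base ¥641600
  ¥641600 × 22% = ¥141152

Excess of minimum tax over mainline income levy: ¥141152 − ¥48208 = ¥92944.

¥92944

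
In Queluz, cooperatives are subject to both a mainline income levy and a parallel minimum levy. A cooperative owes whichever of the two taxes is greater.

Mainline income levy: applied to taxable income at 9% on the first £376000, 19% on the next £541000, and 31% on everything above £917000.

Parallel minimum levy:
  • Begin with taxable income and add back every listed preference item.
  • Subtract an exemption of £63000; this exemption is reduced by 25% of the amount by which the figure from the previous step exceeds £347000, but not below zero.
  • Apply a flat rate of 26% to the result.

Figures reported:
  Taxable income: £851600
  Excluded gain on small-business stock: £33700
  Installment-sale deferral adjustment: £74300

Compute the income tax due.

£249496

Mainline income levy:
  £376000 × 9% = £33840
  £475600 × 19% = £90364
  → £124204

Parallel minimum levy:
  Adjusted income: £851600 + £33700 + £74300 = £959600
  Exemption: 25% × (£959600 − £347000) = £153150 ≥ £63000, so the exemption is fully phased out
  Base: £959600 − £0 = £959600
  £959600 × 26% = £249496

£249496 > £124204, so the parallel minimum levy is the binding amount.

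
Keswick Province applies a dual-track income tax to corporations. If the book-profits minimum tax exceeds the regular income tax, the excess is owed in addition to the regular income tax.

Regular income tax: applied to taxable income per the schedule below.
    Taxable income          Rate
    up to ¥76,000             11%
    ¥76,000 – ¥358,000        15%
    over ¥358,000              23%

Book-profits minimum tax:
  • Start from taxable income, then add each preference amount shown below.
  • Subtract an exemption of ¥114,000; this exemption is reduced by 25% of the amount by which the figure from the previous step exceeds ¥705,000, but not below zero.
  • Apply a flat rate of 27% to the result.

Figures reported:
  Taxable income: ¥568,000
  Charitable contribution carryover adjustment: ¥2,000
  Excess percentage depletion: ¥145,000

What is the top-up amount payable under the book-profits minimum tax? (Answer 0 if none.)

Regular income tax:
  ¥76,000 × 11% = ¥8,360
  ¥282,000 × 15% = ¥42,300
  ¥210,000 × 23% = ¥48,300
  → ¥98,960

Book-profits minimum tax:
  Adjusted income: ¥568,000 + ¥2,000 + ¥145,000 = ¥715,000
  Exemption: ¥114,000 − 25% × (¥715,000 − ¥705,000) = ¥114,000 − ¥2,500 = ¥111,500
  Base: ¥715,000 − ¥111,500 = ¥603,500
  ¥603,500 × 27% = ¥162,945

Excess of book-profits minimum tax over regular income tax: ¥162,945 − ¥98,960 = ¥63,985.

¥63,985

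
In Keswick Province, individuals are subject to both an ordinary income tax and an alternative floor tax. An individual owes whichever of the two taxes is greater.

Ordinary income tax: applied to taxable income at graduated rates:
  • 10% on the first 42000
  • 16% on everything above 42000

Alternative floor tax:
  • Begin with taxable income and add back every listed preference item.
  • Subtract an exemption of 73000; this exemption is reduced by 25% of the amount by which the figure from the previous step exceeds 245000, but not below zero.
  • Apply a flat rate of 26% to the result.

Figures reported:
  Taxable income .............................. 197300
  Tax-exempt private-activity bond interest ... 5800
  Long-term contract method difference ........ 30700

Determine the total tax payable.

Ordinary income tax:
  42000 × 10% = 4200
  155300 × 16% = 24848
  → 29048

Alternative floor tax:
  Adjusted income: 197300 + 5800 + 30700 = 233800
  Exemption: 233800 ≤ 245000, so full 73000 applies
  Base: 233800 − 73000 = 160800
  160800 × 26% = 41808

41808 > 29048, so the alternative floor tax is the binding amount.

41808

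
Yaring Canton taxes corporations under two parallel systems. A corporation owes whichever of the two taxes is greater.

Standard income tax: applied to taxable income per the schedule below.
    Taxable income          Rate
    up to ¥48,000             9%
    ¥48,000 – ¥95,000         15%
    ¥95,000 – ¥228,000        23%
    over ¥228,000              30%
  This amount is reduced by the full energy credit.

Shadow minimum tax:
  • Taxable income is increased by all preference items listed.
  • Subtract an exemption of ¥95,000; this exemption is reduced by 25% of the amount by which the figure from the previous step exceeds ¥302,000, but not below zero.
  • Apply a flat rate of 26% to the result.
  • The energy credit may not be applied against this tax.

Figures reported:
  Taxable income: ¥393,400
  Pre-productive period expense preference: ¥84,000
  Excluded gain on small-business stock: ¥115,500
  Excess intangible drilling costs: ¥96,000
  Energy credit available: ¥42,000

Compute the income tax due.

¥179,114

Standard income tax:
  ¥48,000 × 9% = ¥4,320
  ¥47,000 × 15% = ¥7,050
  ¥133,000 × 23% = ¥30,590
  ¥165,400 × 30% = ¥49,620
  → ¥91,580
  Less energy credit ¥42,000 → ¥49,580

Shadow minimum tax:
  Adjusted income: ¥393,400 + ¥84,000 + ¥115,500 + ¥96,000 = ¥688,900
  Exemption: 25% × (¥688,900 − ¥302,000) = ¥96,725 ≥ ¥95,000, so the exemption is fully phased out
  Base: ¥688,900 − ¥0 = ¥688,900
  ¥688,900 × 26% = ¥179,114

¥179,114 > ¥49,580, so the shadow minimum tax is the binding amount.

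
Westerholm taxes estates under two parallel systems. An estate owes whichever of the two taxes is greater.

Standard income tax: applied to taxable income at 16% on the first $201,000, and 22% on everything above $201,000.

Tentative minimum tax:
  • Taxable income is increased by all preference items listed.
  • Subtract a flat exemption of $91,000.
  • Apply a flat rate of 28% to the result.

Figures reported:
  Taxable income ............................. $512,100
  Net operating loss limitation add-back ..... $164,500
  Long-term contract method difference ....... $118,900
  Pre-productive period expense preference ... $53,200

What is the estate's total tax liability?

Standard income tax:
  $201,000 × 16% = $32,160
  $311,100 × 22% = $68,442
  → $100,602

Tentative minimum tax:
  Adjusted income: $512,100 + $164,500 + $118,900 + $53,200 = $848,700
  Less exemption $91,000 → base $757,700
  $757,700 × 28% = $212,156

$212,156 > $100,602, so the tentative minimum tax is the binding amount.

$212,156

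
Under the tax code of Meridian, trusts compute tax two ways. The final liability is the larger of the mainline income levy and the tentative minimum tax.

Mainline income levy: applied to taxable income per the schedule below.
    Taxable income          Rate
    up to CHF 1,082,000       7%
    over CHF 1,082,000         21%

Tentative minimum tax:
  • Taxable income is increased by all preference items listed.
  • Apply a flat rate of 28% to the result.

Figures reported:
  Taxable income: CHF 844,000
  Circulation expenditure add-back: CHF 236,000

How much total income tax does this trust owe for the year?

CHF 302,400

Tentative minimum tax:
  Adjusted income: CHF 844,000 + CHF 236,000 = CHF 1,080,000
  CHF 1,080,000 × 28% = CHF 302,400

Mainline income levy:
  CHF 844,000 × 7% = CHF 59,080

CHF 302,400 > CHF 59,080, so the tentative minimum tax is the binding amount.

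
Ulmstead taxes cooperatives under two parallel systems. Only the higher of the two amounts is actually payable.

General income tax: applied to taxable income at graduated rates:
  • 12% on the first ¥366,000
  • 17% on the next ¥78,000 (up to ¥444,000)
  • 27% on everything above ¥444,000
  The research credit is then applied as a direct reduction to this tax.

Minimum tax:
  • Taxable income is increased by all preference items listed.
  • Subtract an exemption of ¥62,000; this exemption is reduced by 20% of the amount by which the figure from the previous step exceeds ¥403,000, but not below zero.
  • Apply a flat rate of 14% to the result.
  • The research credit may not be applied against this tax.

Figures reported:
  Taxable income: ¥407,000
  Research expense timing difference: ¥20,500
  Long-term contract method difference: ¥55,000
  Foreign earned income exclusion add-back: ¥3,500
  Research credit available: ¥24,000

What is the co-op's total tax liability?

Minimum tax:
  Adjusted income: ¥407,000 + ¥20,500 + ¥55,000 + ¥3,500 = ¥486,000
  Exemption: ¥62,000 − 20% × (¥486,000 − ¥403,000) = ¥62,000 − ¥16,600 = ¥45,400
  Base: ¥486,000 − ¥45,400 = ¥440,600
  ¥440,600 × 14% = ¥61,684

General income tax:
  ¥366,000 × 12% = ¥43,920
  ¥41,000 × 17% = ¥6,970
  → ¥50,890
  Less research credit ¥24,000 → ¥26,890

¥61,684 > ¥26,890, so the minimum tax is the binding amount.

¥61,684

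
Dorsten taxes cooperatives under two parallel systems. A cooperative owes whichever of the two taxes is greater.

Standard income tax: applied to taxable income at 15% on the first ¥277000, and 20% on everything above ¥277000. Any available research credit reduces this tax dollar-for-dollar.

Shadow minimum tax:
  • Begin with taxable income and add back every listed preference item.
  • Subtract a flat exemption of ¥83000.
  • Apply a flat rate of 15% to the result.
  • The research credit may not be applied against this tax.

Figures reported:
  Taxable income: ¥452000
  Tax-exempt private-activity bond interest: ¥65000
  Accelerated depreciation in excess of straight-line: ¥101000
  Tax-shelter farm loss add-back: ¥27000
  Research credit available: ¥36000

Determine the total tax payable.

¥84300

Shadow minimum tax:
  Adjusted income: ¥452000 + ¥65000 + ¥101000 + ¥27000 = ¥645000
  Less exemption ¥83000 → base ¥562000
  ¥562000 × 15% = ¥84300

Standard income tax:
  ¥277000 × 15% = ¥41550
  ¥175000 × 20% = ¥35000
  → ¥76550
  Less research credit ¥36000 → ¥40550

¥84300 > ¥40550, so the shadow minimum tax is the binding amount.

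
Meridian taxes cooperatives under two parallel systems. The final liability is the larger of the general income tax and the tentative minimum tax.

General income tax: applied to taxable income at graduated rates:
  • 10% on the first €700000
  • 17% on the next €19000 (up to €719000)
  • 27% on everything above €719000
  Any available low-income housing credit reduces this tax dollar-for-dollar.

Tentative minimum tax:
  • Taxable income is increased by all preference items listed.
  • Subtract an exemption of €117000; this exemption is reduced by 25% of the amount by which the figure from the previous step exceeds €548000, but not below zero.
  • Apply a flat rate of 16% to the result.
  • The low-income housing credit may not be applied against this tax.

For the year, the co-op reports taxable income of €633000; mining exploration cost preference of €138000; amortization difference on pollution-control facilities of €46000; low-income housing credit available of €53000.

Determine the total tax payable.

€122760

Tentative minimum tax:
  Adjusted income: €633000 + €138000 + €46000 = €817000
  Exemption: €117000 − 25% × (€817000 − €548000) = €117000 − €67250 = €49750
  Base: €817000 − €49750 = €767250
  €767250 × 16% = €122760

General income tax:
  €633000 × 10% = €63300
  Less low-income housing credit €53000 → €10300

€122760 > €10300, so the tentative minimum tax is the binding amount.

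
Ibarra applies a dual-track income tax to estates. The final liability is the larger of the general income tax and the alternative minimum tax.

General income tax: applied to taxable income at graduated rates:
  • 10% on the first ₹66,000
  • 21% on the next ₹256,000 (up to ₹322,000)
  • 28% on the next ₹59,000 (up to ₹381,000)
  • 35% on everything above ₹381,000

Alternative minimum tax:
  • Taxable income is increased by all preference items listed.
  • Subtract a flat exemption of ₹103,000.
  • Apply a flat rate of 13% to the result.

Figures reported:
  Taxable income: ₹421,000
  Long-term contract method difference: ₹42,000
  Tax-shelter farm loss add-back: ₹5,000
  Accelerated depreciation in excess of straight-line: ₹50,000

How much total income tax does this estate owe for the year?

₹90,880

General income tax:
  ₹66,000 × 10% = ₹6,600
  ₹256,000 × 21% = ₹53,760
  ₹59,000 × 28% = ₹16,520
  ₹40,000 × 35% = ₹14,000
  → ₹90,880

Alternative minimum tax:
  Adjusted income: ₹421,000 + ₹42,000 + ₹5,000 + ₹50,000 = ₹518,000
  Less exemption ₹103,000 → base ₹415,000
  ₹415,000 × 13% = ₹53,950

₹90,880 > ₹53,950, so the general income tax governs.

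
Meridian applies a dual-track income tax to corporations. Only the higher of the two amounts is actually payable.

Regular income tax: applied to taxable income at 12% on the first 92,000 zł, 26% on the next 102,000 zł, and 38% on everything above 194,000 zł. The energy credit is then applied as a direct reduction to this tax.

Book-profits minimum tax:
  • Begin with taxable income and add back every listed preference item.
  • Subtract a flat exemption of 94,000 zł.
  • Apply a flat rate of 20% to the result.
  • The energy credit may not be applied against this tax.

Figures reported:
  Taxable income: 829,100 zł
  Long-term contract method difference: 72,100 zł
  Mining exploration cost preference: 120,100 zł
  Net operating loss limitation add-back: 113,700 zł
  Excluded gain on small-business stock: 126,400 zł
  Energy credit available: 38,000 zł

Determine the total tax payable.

Regular income tax:
  92,000 zł × 12% = 11,040 zł
  102,000 zł × 26% = 26,520 zł
  635,100 zł × 38% = 241,338 zł
  → 278,898 zł
  Less energy credit 38,000 zł → 240,898 zł

Book-profits minimum tax:
  Adjusted income: 829,100 zł + 72,100 zł + 120,100 zł + 113,700 zł + 126,400 zł = 1,261,400 zł
  Less exemption 94,000 zł → base 1,167,400 zł
  1,167,400 zł × 20% = 233,480 zł

240,898 zł > 233,480 zł, so the regular income tax governs.

240,898 zł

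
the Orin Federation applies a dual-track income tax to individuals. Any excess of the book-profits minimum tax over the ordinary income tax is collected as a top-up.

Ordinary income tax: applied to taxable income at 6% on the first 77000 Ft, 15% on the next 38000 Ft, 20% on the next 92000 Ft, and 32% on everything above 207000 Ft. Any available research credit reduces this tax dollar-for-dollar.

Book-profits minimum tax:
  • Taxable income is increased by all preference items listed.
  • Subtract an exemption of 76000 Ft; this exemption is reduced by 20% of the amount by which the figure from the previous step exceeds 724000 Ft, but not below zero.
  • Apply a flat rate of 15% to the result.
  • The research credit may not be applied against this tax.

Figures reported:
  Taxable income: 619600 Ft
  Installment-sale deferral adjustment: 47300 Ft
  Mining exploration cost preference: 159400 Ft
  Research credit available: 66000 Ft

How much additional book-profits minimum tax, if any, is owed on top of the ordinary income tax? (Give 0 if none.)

Book-profits minimum tax:
  Adjusted income: 619600 Ft + 47300 Ft + 159400 Ft = 826300 Ft
  Exemption: 76000 Ft − 20% × (826300 Ft − 724000 Ft) = 76000 Ft − 20460 Ft = 55540 Ft
  Base: 826300 Ft − 55540 Ft = 770760 Ft
  770760 Ft × 15% = 115614 Ft

Ordinary income tax:
  77000 Ft × 6% = 4620 Ft
  38000 Ft × 15% = 5700 Ft
  92000 Ft × 20% = 18400 Ft
  412600 Ft × 32% = 132032 Ft
  → 160752 Ft
  Less research credit 66000 Ft → 94752 Ft

Excess of book-profits minimum tax over ordinary income tax: 115614 Ft − 94752 Ft = 20862 Ft.

20862 Ft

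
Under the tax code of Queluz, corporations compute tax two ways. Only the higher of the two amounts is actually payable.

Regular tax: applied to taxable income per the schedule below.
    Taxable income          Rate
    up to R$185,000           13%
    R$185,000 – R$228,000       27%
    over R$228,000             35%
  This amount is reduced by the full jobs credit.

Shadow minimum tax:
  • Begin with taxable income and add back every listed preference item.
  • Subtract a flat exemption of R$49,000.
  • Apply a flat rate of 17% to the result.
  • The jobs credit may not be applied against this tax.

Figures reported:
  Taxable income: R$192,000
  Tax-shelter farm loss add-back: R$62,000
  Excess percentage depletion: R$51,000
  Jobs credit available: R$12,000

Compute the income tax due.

Regular tax:
  R$185,000 × 13% = R$24,050
  R$7,000 × 27% = R$1,890
  → R$25,940
  Less jobs credit R$12,000 → R$13,940

Shadow minimum tax:
  Adjusted income: R$192,000 + R$62,000 + R$51,000 = R$305,000
  Less exemption R$49,000 → base R$256,000
  R$256,000 × 17% = R$43,520

R$43,520 > R$13,940, so the shadow minimum tax is the binding amount.

R$43,520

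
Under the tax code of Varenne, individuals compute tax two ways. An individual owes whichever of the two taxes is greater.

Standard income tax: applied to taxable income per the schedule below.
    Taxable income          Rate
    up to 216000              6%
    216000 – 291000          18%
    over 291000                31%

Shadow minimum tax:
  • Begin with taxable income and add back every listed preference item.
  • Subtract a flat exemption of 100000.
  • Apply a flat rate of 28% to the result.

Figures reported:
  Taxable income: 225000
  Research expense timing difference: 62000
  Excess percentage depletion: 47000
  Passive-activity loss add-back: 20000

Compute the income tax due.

71120

Shadow minimum tax:
  Adjusted income: 225000 + 62000 + 47000 + 20000 = 354000
  Less exemption 100000 → base 254000
  254000 × 28% = 71120

Standard income tax:
  216000 × 6% = 12960
  9000 × 18% = 1620
  → 14580

71120 > 14580, so the shadow minimum tax is the binding amount.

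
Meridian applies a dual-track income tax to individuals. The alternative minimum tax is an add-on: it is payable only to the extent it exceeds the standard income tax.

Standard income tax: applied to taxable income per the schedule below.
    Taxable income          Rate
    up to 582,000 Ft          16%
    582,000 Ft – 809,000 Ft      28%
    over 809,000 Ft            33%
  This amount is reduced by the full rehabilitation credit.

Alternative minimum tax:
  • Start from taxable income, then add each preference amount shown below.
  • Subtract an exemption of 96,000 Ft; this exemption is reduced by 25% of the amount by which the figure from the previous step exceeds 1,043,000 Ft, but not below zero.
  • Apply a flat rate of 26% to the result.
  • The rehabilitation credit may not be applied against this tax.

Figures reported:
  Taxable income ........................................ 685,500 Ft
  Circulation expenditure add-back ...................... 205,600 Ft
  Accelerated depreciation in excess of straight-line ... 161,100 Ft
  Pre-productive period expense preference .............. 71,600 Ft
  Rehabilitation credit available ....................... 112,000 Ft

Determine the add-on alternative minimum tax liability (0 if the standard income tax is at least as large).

262,380 Ft

Standard income tax:
  582,000 Ft × 16% = 93,120 Ft
  103,500 Ft × 28% = 28,980 Ft
  → 122,100 Ft
  Less rehabilitation credit 112,000 Ft → 10,100 Ft

Alternative minimum tax:
  Adjusted income: 685,500 Ft + 205,600 Ft + 161,100 Ft + 71,600 Ft = 1,123,800 Ft
  Exemption: 96,000 Ft − 25% × (1,123,800 Ft − 1,043,000 Ft) = 96,000 Ft − 20,200 Ft = 75,800 Ft
  Base: 1,123,800 Ft − 75,800 Ft = 1,048,000 Ft
  1,048,000 Ft × 26% = 272,480 Ft

Excess of alternative minimum tax over standard income tax: 272,480 Ft − 10,100 Ft = 262,380 Ft.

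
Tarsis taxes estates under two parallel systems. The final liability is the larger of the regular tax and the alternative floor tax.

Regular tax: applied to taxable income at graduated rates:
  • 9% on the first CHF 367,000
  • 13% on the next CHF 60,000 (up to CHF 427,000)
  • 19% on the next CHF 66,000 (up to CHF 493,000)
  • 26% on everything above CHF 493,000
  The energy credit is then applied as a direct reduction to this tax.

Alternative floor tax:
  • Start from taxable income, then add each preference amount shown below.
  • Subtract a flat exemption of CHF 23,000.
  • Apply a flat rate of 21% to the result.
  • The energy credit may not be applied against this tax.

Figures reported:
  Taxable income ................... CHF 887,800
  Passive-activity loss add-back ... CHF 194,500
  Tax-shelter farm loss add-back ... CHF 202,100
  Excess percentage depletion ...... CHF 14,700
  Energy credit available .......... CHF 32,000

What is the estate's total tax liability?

Alternative floor tax:
  Adjusted income: CHF 887,800 + CHF 194,500 + CHF 202,100 + CHF 14,700 = CHF 1,299,100
  Less exemption CHF 23,000 → base CHF 1,276,100
  CHF 1,276,100 × 21% = CHF 267,981

Regular tax:
  CHF 367,000 × 9% = CHF 33,030
  CHF 60,000 × 13% = CHF 7,800
  CHF 66,000 × 19% = CHF 12,540
  CHF 394,800 × 26% = CHF 102,648
  → CHF 156,018
  Less energy credit CHF 32,000 → CHF 124,018

CHF 267,981 > CHF 124,018, so the alternative floor tax is the binding amount.

CHF 267,981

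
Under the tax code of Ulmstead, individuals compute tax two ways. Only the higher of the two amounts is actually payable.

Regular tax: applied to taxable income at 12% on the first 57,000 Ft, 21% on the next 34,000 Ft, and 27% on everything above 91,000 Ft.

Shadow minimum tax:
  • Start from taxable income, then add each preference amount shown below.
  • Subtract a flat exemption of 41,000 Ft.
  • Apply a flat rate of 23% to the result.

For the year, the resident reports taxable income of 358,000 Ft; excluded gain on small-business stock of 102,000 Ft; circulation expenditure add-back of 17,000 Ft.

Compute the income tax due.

100,280 Ft

Regular tax:
  57,000 Ft × 12% = 6,840 Ft
  34,000 Ft × 21% = 7,140 Ft
  267,000 Ft × 27% = 72,090 Ft
  → 86,070 Ft

Shadow minimum tax:
  Adjusted income: 358,000 Ft + 102,000 Ft + 17,000 Ft = 477,000 Ft
  Less exemption 41,000 Ft → base 436,000 Ft
  436,000 Ft × 23% = 100,280 Ft

100,280 Ft > 86,070 Ft, so the shadow minimum tax is the binding amount.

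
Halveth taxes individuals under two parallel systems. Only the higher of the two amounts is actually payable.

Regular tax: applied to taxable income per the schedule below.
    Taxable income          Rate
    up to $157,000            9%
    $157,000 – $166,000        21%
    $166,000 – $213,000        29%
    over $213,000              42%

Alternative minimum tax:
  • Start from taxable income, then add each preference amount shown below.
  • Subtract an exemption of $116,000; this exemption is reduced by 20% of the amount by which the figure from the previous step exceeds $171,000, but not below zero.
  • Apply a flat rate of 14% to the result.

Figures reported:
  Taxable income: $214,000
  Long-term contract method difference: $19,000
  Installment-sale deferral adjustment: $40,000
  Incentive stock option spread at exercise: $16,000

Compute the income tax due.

Regular tax:
  $157,000 × 9% = $14,130
  $9,000 × 21% = $1,890
  $47,000 × 29% = $13,630
  $1,000 × 42% = $420
  → $30,070

Alternative minimum tax:
  Adjusted income: $214,000 + $19,000 + $40,000 + $16,000 = $289,000
  Exemption: $116,000 − 20% × ($289,000 − $171,000) = $116,000 − $23,600 = $92,400
  Base: $289,000 − $92,400 = $196,600
  $196,600 × 14% = $27,524

$30,070 > $27,524, so the regular tax governs.

$30,070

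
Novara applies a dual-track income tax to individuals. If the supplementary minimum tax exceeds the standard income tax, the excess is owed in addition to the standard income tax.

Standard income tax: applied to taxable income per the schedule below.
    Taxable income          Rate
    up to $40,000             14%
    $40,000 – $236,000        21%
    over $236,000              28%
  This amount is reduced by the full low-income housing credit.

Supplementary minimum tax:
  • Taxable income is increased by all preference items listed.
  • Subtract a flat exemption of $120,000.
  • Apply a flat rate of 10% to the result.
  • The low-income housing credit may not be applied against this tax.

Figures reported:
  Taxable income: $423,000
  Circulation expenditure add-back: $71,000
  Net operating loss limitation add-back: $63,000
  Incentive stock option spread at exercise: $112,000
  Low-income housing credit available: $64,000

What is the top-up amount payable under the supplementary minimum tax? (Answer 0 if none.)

$19,780

Standard income tax:
  $40,000 × 14% = $5,600
  $196,000 × 21% = $41,160
  $187,000 × 28% = $52,360
  → $99,120
  Less low-income housing credit $64,000 → $35,120

Supplementary minimum tax:
  Adjusted income: $423,000 + $71,000 + $63,000 + $112,000 = $669,000
  Less exemption $120,000 → base $549,000
  $549,000 × 10% = $54,900

Excess of supplementary minimum tax over standard income tax: $54,900 − $35,120 = $19,780.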